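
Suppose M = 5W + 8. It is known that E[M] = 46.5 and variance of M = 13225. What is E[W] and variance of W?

E[W] = 7.7, variance of W = 529

From M = 5W + 8: E[M] = a·E[W] + b, so E[W] = (E[M] − b)/a = (46.5 − 8)/5 = 7.7.
variance of M = a²·variance of W, so variance of W = 13225/5² = 529.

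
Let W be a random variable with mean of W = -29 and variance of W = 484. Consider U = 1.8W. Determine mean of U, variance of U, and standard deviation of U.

mean of U = -52.2, variance of U = 1568.16, standard deviation of U = 39.6

U = 1.8W is linear with a = 1.8, b = 0.
mean of U = a·mean of W + b = 1.8·(-29) = -52.2.
variance of U = a²·variance of W = 1.8²·484 = 1568.16.
standard deviation of W = √484 = 22.
standard deviation of U = |a|·standard deviation of W = |1.8|·22 = 39.6.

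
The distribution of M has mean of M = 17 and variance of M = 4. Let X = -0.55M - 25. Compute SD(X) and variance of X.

SD(X) = 1.1, variance of X = 1.21

X = -0.55M - 25 is linear with a = -0.55, b = -25.
SD(M) = √4 = 2.
SD(X) = |a|·SD(M) = |-0.55|·2 = 1.1.
variance of X = a²·variance of M = (-0.55)²·4 = 1.21 (the additive constant -25 does not affect variance).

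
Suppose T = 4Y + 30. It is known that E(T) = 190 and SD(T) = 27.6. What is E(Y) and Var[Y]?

E(Y) = 40, Var[Y] = 47.61

From T = 4Y + 30: E(T) = a·E(Y) + b, so E(Y) = (E(T) − b)/a = (190 − 30)/4 = 40.
Var[T] = 27.6² = 761.76.
Var[T] = a²·Var[Y], so Var[Y] = 761.76/4² = 47.61.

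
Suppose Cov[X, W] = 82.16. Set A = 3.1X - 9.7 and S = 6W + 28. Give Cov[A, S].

Cov[A, S] = a·c·Cov[X, W] = 3.1·6·82.16 = 1528.176. Additive constants drop out.

Cov[A, S] = 1528.176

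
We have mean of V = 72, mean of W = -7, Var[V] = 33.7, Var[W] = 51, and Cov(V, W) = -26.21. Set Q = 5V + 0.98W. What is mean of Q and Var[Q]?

mean of Q = 5·mean of V + 0.98·mean of W = 5·72 + 0.98·(-7) = 353.14.
Var[Q] = a²·Var[V] + b²·Var[W] + 2ab·Cov(V, W) with a = 5, b = 0.98.
= 5²·33.7 + 0.98²·51 + 2·5·0.98·(-26.21)
= 842.5 + 48.9804 + (-256.858) = 634.6224.

mean of Q = 353.14, Var[Q] = 634.6224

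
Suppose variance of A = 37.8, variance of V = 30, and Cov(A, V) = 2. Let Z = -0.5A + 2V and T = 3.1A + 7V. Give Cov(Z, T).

Cov(Z, T) = 366.81

By bilinearity, Cov(Z, T) = ac·variance of A + bd·variance of V + (ad+bc)·Cov(A, V), with a=-0.5, b=2, c=3.1, d=7.
ac·variance of A = (-0.5)·3.1·37.8 = -58.59
bd·variance of V = 2·7·30 = 420
(ad+bc)·Cov(A, V) = (2.7)·2 = 5.4
Cov(Z, T) = -58.59 + 420 + 5.4 = 366.81.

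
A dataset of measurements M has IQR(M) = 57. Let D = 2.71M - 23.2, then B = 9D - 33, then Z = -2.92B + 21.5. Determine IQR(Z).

IQR(D) = |2.71|·57 = 154.47.
IQR(B) = |9|·154.47 = 1390.23.
IQR(Z) = |-2.92|·1390.23 = 4059.4716.

IQR(Z) = 4059.4716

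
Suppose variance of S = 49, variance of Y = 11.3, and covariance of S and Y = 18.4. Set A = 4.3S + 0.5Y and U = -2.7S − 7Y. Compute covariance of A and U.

By bilinearity, covariance of A and U = ac·variance of S + bd·variance of Y + (ad+bc)·covariance of S and Y, with a=4.3, b=0.5, c=-2.7, d=-7.
ac·variance of S = 4.3·(-2.7)·49 = -568.89
bd·variance of Y = 0.5·(-7)·11.3 = -39.55
(ad+bc)·covariance of S and Y = (-31.45)·18.4 = -578.68
covariance of A and U = -568.89 + (-39.55) + (-578.68) = -1187.12.

covariance of A and U = -1187.12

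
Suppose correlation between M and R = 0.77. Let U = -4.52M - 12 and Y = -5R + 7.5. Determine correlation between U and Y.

Linear rescalings preserve correlation up to sign; here the slopes -4.52 and -5 have the same sign, so correlation between U and Y = correlation between M and R = 0.77.

correlation between U and Y = 0.77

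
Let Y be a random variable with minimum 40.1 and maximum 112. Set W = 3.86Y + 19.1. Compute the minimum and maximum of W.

a = 3.86 > 0, so min(W) = a·min(Y)+b = 3.86·40.1 + 19.1 = 173.886 and max(W) = 3.86·112 + 19.1 = 451.42.

min(W) = 173.886, max(W) = 451.42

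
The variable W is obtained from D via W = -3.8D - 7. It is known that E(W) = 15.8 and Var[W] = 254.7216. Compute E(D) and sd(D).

E(D) = -6, sd(D) = 4.2

From W = -3.8D - 7: E(W) = a·E(D) + b, so E(D) = (E(W) − b)/a = (15.8 − (-7))/(-3.8) = -6.
sd(W) = √254.7216 = 15.96.
sd(W) = |a|·sd(D), so sd(D) = 15.96/|-3.8| = 4.2.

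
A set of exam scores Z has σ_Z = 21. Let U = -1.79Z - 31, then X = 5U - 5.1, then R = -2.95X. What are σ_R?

σ_R = 554.4525

σ_U = |-1.79|·21 = 37.59.
σ_X = |5|·37.59 = 187.95.
σ_R = |-2.95|·187.95 = 554.4525.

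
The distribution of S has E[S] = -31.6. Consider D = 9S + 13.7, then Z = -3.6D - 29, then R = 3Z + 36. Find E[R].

E[R] = 2872.56

E[D] = 9·(-31.6) + 13.7 = -270.7.
E[Z] = (-3.6)·(-270.7) + (-29) = 945.52.
E[R] = 3·945.52 + 36 = 2872.56.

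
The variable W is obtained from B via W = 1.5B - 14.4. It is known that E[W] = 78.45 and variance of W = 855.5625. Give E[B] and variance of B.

E[B] = 61.9, variance of B = 380.25

From W = 1.5B - 14.4: E[W] = a·E[B] + b, so E[B] = (E[W] − b)/a = (78.45 − (-14.4))/1.5 = 61.9.
variance of W = a²·variance of B, so variance of B = 855.5625/1.5² = 380.25.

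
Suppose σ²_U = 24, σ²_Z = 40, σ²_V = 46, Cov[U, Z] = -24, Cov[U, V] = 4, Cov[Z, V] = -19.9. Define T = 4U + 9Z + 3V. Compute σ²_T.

σ²_T = 1331.4

σ²_T = a²·σ²_U + b²·σ²_Z + c²·σ²_V + 2ab·Cov[U, Z] + 2ac·Cov[U, V] + 2bc·Cov[Z, V], with a = 4, b = 9, c = 3.
= 384 + 3240 + 414 + (-1728) + 96 + (-1074.6)
= 1331.4.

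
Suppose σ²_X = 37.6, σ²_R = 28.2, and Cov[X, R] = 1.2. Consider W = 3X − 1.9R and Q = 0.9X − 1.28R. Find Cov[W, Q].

By bilinearity, Cov[W, Q] = ac·σ²_X + bd·σ²_R + (ad+bc)·Cov[X, R], with a=3, b=-1.9, c=0.9, d=-1.28.
ac·σ²_X = 3·0.9·37.6 = 101.52
bd·σ²_R = (-1.9)·(-1.28)·28.2 = 68.5824
(ad+bc)·Cov[X, R] = (-5.55)·1.2 = -6.66
Cov[W, Q] = 101.52 + 68.5824 + (-6.66) = 163.4424.

Cov[W, Q] = 163.4424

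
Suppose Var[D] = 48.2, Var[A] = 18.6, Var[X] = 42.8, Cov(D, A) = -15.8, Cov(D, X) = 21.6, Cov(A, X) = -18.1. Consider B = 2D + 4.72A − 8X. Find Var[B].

Var[B] = a²·Var[D] + b²·Var[A] + c²·Var[X] + 2ab·Cov(D, A) + 2ac·Cov(D, X) + 2bc·Cov(A, X), with a = 2, b = 4.72, c = -8.
= 192.8 + 414.37824 + 2739.2 + (-298.304) + (-691.2) + 1366.912
= 3723.78624.

Var[B] = 3723.78624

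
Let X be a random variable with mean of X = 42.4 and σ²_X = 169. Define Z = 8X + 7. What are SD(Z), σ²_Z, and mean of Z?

Z = 8X + 7 is linear with a = 8, b = 7.
SD(X) = √169 = 13.
SD(Z) = |a|·SD(X) = |8|·13 = 104.
σ²_Z = a²·σ²_X = 8²·169 = 10816 (the additive constant 7 does not affect variance).
mean of Z = a·mean of X + b = 8·42.4 + 7 = 346.2.

SD(Z) = 104, σ²_Z = 10816, mean of Z = 346.2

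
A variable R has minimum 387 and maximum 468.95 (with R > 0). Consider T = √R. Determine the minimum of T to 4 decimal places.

√R is increasing on this domain, so min(T) comes from min(R) = 387: min(T) = √(387) ≈ 19.6723.

min(T) = 19.6723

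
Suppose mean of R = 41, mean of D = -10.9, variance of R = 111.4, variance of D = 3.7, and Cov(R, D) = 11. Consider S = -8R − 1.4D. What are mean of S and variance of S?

mean of S = -312.74, variance of S = 7383.252

mean of S = (-8)·mean of R + (-1.4)·mean of D = (-8)·41 + (-1.4)·(-10.9) = -312.74.
variance of S = a²·variance of R + b²·variance of D + 2ab·Cov(R, D) with a = -8, b = -1.4.
= (-8)²·111.4 + (-1.4)²·3.7 + 2·(-8)·(-1.4)·11
= 7129.6 + 7.252 + 246.4 = 7383.252.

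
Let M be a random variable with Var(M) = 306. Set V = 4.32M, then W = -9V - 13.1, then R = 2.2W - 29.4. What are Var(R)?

Var(R) = 2238820.632576

Var(V) = 4.32²·306 = 5710.6944.
Var(W) = (-9)²·5710.6944 = 462566.2464.
Var(R) = 2.2²·462566.2464 = 2238820.632576.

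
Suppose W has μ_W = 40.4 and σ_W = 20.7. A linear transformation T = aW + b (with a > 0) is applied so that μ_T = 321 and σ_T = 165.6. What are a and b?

σ_T = a·σ_W (a > 0), so a = 165.6/20.7 = 8.
μ_T = a·μ_W + b, so b = 321 − 8·40.4 = -2.2.

a = 8, b = -2.2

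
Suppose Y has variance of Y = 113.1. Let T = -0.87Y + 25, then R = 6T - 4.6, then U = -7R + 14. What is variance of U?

variance of T = (-0.87)²·113.1 = 85.60539.
variance of R = 6²·85.60539 = 3081.79404.
variance of U = (-7)²·3081.79404 = 151007.90796.

variance of U = 151007.90796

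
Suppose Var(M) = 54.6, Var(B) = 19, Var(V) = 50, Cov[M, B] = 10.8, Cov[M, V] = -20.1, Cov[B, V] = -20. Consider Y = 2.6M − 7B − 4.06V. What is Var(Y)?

Var(Y) = 1018.7072

Var(Y) = a²·Var(M) + b²·Var(B) + c²·Var(V) + 2ab·Cov[M, B] + 2ac·Cov[M, V] + 2bc·Cov[B, V], with a = 2.6, b = -7, c = -4.06.
= 369.096 + 931 + 824.18 + (-393.12) + 424.3512 + (-1136.8)
= 1018.7072.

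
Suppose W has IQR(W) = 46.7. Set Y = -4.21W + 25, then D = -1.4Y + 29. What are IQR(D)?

IQR(D) = 275.2498

IQR(Y) = |-4.21|·46.7 = 196.607.
IQR(D) = |-1.4|·196.607 = 275.2498.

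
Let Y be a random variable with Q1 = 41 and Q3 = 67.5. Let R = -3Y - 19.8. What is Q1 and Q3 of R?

a = -3 < 0 reverses order: Q1(R) comes from Q3(Y), Q3(R) from Q1(Y).
Q1(R) = (-3)·67.5 + (-19.8) = -222.3; Q3(R) = (-3)·41 + (-19.8) = -142.8.

Q1(R) = -222.3, Q3(R) = -142.8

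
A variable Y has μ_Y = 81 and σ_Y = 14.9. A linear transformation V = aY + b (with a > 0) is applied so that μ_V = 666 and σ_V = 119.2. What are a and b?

a = 8, b = 18

σ_V = a·σ_Y (a > 0), so a = 119.2/14.9 = 8.
μ_V = a·μ_Y + b, so b = 666 − 8·81 = 18.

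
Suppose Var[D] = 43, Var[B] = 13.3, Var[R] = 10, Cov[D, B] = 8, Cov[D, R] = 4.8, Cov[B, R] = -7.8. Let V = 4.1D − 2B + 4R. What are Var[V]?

Var[V] = 1087.07

Var[V] = a²·Var[D] + b²·Var[B] + c²·Var[R] + 2ab·Cov[D, B] + 2ac·Cov[D, R] + 2bc·Cov[B, R], with a = 4.1, b = -2, c = 4.
= 722.83 + 53.2 + 160 + (-131.2) + 157.44 + 124.8
= 1087.07.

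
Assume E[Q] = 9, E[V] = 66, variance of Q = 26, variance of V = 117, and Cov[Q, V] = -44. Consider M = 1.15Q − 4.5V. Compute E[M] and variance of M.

E[M] = -286.65, variance of M = 2859.035

E[M] = 1.15·E[Q] + (-4.5)·E[V] = 1.15·9 + (-4.5)·66 = -286.65.
variance of M = a²·variance of Q + b²·variance of V + 2ab·Cov[Q, V] with a = 1.15, b = -4.5.
= 1.15²·26 + (-4.5)²·117 + 2·1.15·(-4.5)·(-44)
= 34.385 + 2369.25 + 455.4 = 2859.035.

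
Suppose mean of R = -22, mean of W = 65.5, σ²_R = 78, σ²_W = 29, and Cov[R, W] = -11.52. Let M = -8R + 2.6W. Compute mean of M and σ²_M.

mean of M = (-8)·mean of R + 2.6·mean of W = (-8)·(-22) + 2.6·65.5 = 346.3.
σ²_M = a²·σ²_R + b²·σ²_W + 2ab·Cov[R, W] with a = -8, b = 2.6.
= (-8)²·78 + 2.6²·29 + 2·(-8)·2.6·(-11.52)
= 4992 + 196.04 + 479.232 = 5667.272.

mean of M = 346.3, σ²_M = 5667.272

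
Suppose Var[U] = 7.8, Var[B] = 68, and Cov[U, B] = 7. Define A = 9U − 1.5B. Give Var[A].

Var[A] = a²·Var[U] + b²·Var[B] + 2ab·Cov[U, B] with a = 9, b = -1.5.
= 9²·7.8 + (-1.5)²·68 + 2·9·(-1.5)·7
= 631.8 + 153 + (-189) = 595.8.

Var[A] = 595.8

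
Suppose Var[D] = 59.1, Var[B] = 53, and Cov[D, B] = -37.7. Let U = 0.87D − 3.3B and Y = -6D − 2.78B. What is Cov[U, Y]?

By bilinearity, Cov[U, Y] = ac·Var[D] + bd·Var[B] + (ad+bc)·Cov[D, B], with a=0.87, b=-3.3, c=-6, d=-2.78.
ac·Var[D] = 0.87·(-6)·59.1 = -308.502
bd·Var[B] = (-3.3)·(-2.78)·53 = 486.222
(ad+bc)·Cov[D, B] = (17.3814)·(-37.7) = -655.27878
Cov[U, Y] = -308.502 + 486.222 + (-655.27878) = -477.55878.

Cov[U, Y] = -477.55878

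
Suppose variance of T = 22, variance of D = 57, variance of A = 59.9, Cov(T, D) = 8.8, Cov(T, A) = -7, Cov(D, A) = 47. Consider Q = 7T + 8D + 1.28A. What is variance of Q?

variance of Q = a²·variance of T + b²·variance of D + c²·variance of A + 2ab·Cov(T, D) + 2ac·Cov(T, A) + 2bc·Cov(D, A), with a = 7, b = 8, c = 1.28.
= 1078 + 3648 + 98.14016 + 985.6 + (-125.44) + 962.56
= 6646.86016.

variance of Q = 6646.86016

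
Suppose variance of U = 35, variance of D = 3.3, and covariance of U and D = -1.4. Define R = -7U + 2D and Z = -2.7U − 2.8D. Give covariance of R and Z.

covariance of R and Z = 623.14

By bilinearity, covariance of R and Z = ac·variance of U + bd·variance of D + (ad+bc)·covariance of U and D, with a=-7, b=2, c=-2.7, d=-2.8.
ac·variance of U = (-7)·(-2.7)·35 = 661.5
bd·variance of D = 2·(-2.8)·3.3 = -18.48
(ad+bc)·covariance of U and D = (14.2)·(-1.4) = -19.88
covariance of R and Z = 661.5 + (-18.48) + (-19.88) = 623.14.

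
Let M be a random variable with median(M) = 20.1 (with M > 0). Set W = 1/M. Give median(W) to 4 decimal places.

median(W) = 0.0498

1/M is monotone on this domain, so median(W) = 1/(20.1) ≈ 0.0498.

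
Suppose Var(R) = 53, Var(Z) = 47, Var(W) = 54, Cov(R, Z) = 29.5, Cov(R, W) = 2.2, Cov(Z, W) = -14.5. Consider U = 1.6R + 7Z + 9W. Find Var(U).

Var(U) = a²·Var(R) + b²·Var(Z) + c²·Var(W) + 2ab·Cov(R, Z) + 2ac·Cov(R, W) + 2bc·Cov(Z, W), with a = 1.6, b = 7, c = 9.
= 135.68 + 2303 + 4374 + 660.8 + 63.36 + (-1827)
= 5709.84.

Var(U) = 5709.84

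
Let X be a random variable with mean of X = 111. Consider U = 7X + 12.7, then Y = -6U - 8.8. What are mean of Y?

mean of Y = -4747

mean of U = 7·111 + 12.7 = 789.7.
mean of Y = (-6)·789.7 + (-8.8) = -4747.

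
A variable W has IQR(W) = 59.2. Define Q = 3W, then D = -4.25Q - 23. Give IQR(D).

IQR(D) = 754.8

IQR(Q) = |3|·59.2 = 177.6.
IQR(D) = |-4.25|·177.6 = 754.8.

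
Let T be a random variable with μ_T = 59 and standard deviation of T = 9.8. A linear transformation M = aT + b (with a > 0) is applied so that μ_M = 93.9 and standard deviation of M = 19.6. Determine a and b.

standard deviation of M = a·standard deviation of T (a > 0), so a = 19.6/9.8 = 2.
μ_M = a·μ_T + b, so b = 93.9 − 2·59 = -24.1.

a = 2, b = -24.1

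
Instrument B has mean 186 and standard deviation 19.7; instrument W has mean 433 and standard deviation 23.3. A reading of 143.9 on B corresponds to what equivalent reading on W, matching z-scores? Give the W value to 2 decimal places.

W = 383.21

z = (143.9 − 186)/19.7 ≈ -2.1371.
W = 433 + z·23.3 = 433 + (143.9 − 186)·23.3/19.7 ≈ 383.21.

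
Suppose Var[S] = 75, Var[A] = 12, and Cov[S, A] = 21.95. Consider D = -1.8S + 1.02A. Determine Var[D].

Var[D] = a²·Var[S] + b²·Var[A] + 2ab·Cov[S, A] with a = -1.8, b = 1.02.
= (-1.8)²·75 + 1.02²·12 + 2·(-1.8)·1.02·21.95
= 243 + 12.4848 + (-80.6004) = 174.8844.

Var[D] = 174.8844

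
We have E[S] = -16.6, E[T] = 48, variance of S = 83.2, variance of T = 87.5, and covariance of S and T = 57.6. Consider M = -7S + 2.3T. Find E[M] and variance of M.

E[M] = (-7)·E[S] + 2.3·E[T] = (-7)·(-16.6) + 2.3·48 = 226.6.
variance of M = a²·variance of S + b²·variance of T + 2ab·covariance of S and T with a = -7, b = 2.3.
= (-7)²·83.2 + 2.3²·87.5 + 2·(-7)·2.3·57.6
= 4076.8 + 462.875 + (-1854.72) = 2684.955.

E[M] = 226.6, variance of M = 2684.955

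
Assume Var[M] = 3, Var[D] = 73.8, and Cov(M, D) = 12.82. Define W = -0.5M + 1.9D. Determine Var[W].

Var[W] = a²·Var[M] + b²·Var[D] + 2ab·Cov(M, D) with a = -0.5, b = 1.9.
= (-0.5)²·3 + 1.9²·73.8 + 2·(-0.5)·1.9·12.82
= 0.75 + 266.418 + (-24.358) = 242.81.

Var[W] = 242.81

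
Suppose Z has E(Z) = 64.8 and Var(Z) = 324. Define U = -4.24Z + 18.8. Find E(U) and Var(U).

E(U) = -255.952, Var(U) = 5824.7424

U = -4.24Z + 18.8 is linear with a = -4.24, b = 18.8.
E(U) = a·E(Z) + b = (-4.24)·64.8 + 18.8 = -255.952.
Var(U) = a²·Var(Z) = (-4.24)²·324 = 5824.7424 (the additive constant 18.8 does not affect variance).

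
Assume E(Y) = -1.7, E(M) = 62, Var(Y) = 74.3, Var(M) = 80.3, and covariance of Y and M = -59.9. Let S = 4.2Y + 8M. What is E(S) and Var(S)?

E(S) = 4.2·E(Y) + 8·E(M) = 4.2·(-1.7) + 8·62 = 488.86.
Var(S) = a²·Var(Y) + b²·Var(M) + 2ab·covariance of Y and M with a = 4.2, b = 8.
= 4.2²·74.3 + 8²·80.3 + 2·4.2·8·(-59.9)
= 1310.652 + 5139.2 + (-4025.28) = 2424.572.

E(S) = 488.86, Var(S) = 2424.572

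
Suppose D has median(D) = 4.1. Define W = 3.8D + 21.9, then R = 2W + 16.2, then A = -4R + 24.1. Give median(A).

median(W) = 3.8·4.1 + 21.9 = 37.48.
median(R) = 2·37.48 + 16.2 = 91.16.
median(A) = (-4)·91.16 + 24.1 = -340.54.

median(A) = -340.54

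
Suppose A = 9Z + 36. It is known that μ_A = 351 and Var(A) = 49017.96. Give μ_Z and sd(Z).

μ_Z = 35, sd(Z) = 24.6

From A = 9Z + 36: μ_A = a·μ_Z + b, so μ_Z = (μ_A − b)/a = (351 − 36)/9 = 35.
sd(A) = √49017.96 = 221.4.
sd(A) = |a|·sd(Z), so sd(Z) = 221.4/|9| = 24.6.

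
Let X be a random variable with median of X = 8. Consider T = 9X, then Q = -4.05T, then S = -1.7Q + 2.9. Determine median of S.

median of S = 498.62

median of T = 9·8 = 72.
median of Q = (-4.05)·72 = -291.6.
median of S = (-1.7)·(-291.6) + 2.9 = 498.62.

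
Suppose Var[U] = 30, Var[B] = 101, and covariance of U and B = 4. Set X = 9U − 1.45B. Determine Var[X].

Var[X] = 2537.9525

Var[X] = a²·Var[U] + b²·Var[B] + 2ab·covariance of U and B with a = 9, b = -1.45.
= 9²·30 + (-1.45)²·101 + 2·9·(-1.45)·4
= 2430 + 212.3525 + (-104.4) = 2537.9525.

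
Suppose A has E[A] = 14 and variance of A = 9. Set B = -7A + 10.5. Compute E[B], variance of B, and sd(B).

B = -7A + 10.5 is linear with a = -7, b = 10.5.
E[B] = a·E[A] + b = (-7)·14 + 10.5 = -87.5.
variance of B = a²·variance of A = (-7)²·9 = 441 (the additive constant 10.5 does not affect variance).
sd(A) = √9 = 3.
sd(B) = |a|·sd(A) = |-7|·3 = 21.

E[B] = -87.5, variance of B = 441, sd(B) = 21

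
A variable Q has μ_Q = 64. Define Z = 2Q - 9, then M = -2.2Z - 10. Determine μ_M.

μ_M = -271.8

μ_Z = 2·64 + (-9) = 119.
μ_M = (-2.2)·119 + (-10) = -271.8.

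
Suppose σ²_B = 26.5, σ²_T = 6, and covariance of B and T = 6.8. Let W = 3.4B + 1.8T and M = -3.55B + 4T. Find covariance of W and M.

covariance of W and M = -227.627

By bilinearity, covariance of W and M = ac·σ²_B + bd·σ²_T + (ad+bc)·covariance of B and T, with a=3.4, b=1.8, c=-3.55, d=4.
ac·σ²_B = 3.4·(-3.55)·26.5 = -319.855
bd·σ²_T = 1.8·4·6 = 43.2
(ad+bc)·covariance of B and T = (7.21)·6.8 = 49.028
covariance of W and M = -319.855 + 43.2 + 49.028 = -227.627.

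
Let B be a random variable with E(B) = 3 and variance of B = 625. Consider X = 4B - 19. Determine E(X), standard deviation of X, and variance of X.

E(X) = -7, standard deviation of X = 100, variance of X = 10000

X = 4B - 19 is linear with a = 4, b = -19.
E(X) = a·E(B) + b = 4·3 + (-19) = -7.
standard deviation of B = √625 = 25.
standard deviation of X = |a|·standard deviation of B = |4|·25 = 100.
variance of X = a²·variance of B = 4²·625 = 10000 (the additive constant -19 does not affect variance).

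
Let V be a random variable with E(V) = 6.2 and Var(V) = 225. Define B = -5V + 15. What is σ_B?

σ_B = 75

B = -5V + 15 is linear with a = -5, b = 15.
σ_V = √225 = 15.
σ_B = |a|·σ_V = |-5|·15 = 75.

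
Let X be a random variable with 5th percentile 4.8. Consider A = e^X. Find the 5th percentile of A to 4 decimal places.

e^X is increasing, so P_{5}(A) = g(P_{5}(X)) ≈ 121.5104.

5th percentile of A = 121.5104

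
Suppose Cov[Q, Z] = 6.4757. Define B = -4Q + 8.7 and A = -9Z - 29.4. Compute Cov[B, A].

Cov[B, A] = a·c·Cov[Q, Z] = (-4)·(-9)·6.4757 = 233.1252. Additive constants drop out.

Cov[B, A] = 233.1252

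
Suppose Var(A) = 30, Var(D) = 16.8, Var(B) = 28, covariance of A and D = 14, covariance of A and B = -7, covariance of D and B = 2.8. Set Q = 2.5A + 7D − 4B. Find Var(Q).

Var(Q) = 1931.9

Var(Q) = a²·Var(A) + b²·Var(D) + c²·Var(B) + 2ab·covariance of A and D + 2ac·covariance of A and B + 2bc·covariance of D and B, with a = 2.5, b = 7, c = -4.
= 187.5 + 823.2 + 448 + 490 + 140 + (-156.8)
= 1931.9.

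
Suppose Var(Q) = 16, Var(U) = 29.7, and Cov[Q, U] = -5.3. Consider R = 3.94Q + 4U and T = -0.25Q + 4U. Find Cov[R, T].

By bilinearity, Cov[R, T] = ac·Var(Q) + bd·Var(U) + (ad+bc)·Cov[Q, U], with a=3.94, b=4, c=-0.25, d=4.
ac·Var(Q) = 3.94·(-0.25)·16 = -15.76
bd·Var(U) = 4·4·29.7 = 475.2
(ad+bc)·Cov[Q, U] = (14.76)·(-5.3) = -78.228
Cov[R, T] = -15.76 + 475.2 + (-78.228) = 381.212.

Cov[R, T] = 381.212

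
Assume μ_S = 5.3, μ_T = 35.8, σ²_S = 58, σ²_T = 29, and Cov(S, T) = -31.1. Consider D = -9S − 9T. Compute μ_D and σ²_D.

μ_D = (-9)·μ_S + (-9)·μ_T = (-9)·5.3 + (-9)·35.8 = -369.9.
σ²_D = a²·σ²_S + b²·σ²_T + 2ab·Cov(S, T) with a = -9, b = -9.
= (-9)²·58 + (-9)²·29 + 2·(-9)·(-9)·(-31.1)
= 4698 + 2349 + (-5038.2) = 2008.8.

μ_D = -369.9, σ²_D = 2008.8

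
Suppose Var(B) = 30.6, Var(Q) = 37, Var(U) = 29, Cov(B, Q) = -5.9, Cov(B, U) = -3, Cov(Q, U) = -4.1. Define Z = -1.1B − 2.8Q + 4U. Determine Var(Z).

Var(Z) = 873.002

Var(Z) = a²·Var(B) + b²·Var(Q) + c²·Var(U) + 2ab·Cov(B, Q) + 2ac·Cov(B, U) + 2bc·Cov(Q, U), with a = -1.1, b = -2.8, c = 4.
= 37.026 + 290.08 + 464 + (-36.344) + 26.4 + 91.84
= 873.002.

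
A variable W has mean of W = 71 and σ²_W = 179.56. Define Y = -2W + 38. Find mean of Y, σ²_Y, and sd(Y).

Y = -2W + 38 is linear with a = -2, b = 38.
mean of Y = a·mean of W + b = (-2)·71 + 38 = -104.
σ²_Y = a²·σ²_W = (-2)²·179.56 = 718.24 (the additive constant 38 does not affect variance).
sd(W) = √179.56 = 13.4.
sd(Y) = |a|·sd(W) = |-2|·13.4 = 26.8.

mean of Y = -104, σ²_Y = 718.24, sd(Y) = 26.8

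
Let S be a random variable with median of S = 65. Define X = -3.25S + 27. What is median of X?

median of X = -184.25

A linear map preserves order up to sign, so median of X = a·median of S + b = (-3.25)·65 + 27 = -184.25.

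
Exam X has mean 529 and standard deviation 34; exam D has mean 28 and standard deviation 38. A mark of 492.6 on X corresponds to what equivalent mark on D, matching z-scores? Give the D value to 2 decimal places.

D = -12.68

z = (492.6 − 529)/34 ≈ -1.0706.
D = 28 + z·38 = 28 + (492.6 − 529)·38/34 ≈ -12.68.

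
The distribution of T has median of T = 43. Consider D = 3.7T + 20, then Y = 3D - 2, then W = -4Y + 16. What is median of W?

median of D = 3.7·43 + 20 = 179.1.
median of Y = 3·179.1 + (-2) = 535.3.
median of W = (-4)·535.3 + 16 = -2125.2.

median of W = -2125.2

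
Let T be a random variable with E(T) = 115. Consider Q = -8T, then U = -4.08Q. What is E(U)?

E(U) = 3753.6

E(Q) = (-8)·115 = -920.
E(U) = (-4.08)·(-920) = 3753.6.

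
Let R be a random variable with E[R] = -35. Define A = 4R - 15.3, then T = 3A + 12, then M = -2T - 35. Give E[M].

E[A] = 4·(-35) + (-15.3) = -155.3.
E[T] = 3·(-155.3) + 12 = -453.9.
E[M] = (-2)·(-453.9) + (-35) = 872.8.

E[M] = 872.8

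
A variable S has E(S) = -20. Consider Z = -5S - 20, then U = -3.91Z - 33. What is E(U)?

E(Z) = (-5)·(-20) + (-20) = 80.
E(U) = (-3.91)·80 + (-33) = -345.8.

E(U) = -345.8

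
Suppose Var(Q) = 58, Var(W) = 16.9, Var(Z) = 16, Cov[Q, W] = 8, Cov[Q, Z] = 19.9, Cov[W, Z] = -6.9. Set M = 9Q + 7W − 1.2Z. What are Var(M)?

Var(M) = a²·Var(Q) + b²·Var(W) + c²·Var(Z) + 2ab·Cov[Q, W] + 2ac·Cov[Q, Z] + 2bc·Cov[W, Z], with a = 9, b = 7, c = -1.2.
= 4698 + 828.1 + 23.04 + 1008 + (-429.84) + 115.92
= 6243.22.

Var(M) = 6243.22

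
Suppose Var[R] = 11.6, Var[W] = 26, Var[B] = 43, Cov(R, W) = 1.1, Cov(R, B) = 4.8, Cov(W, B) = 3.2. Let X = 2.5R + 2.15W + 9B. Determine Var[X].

Var[X] = 4027.35

Var[X] = a²·Var[R] + b²·Var[W] + c²·Var[B] + 2ab·Cov(R, W) + 2ac·Cov(R, B) + 2bc·Cov(W, B), with a = 2.5, b = 2.15, c = 9.
= 72.5 + 120.185 + 3483 + 11.825 + 216 + 123.84
= 4027.35.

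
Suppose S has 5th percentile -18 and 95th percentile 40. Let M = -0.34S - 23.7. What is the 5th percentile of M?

5th percentile of M = -37.3

Since a = -0.34 < 0 the transformation is decreasing, reversing order: the 5th percentile of M corresponds to the 95th percentile of S.
So P_{5}(M) = a·P_{95}(S) + b = (-0.34)·40 + (-23.7) = -37.3.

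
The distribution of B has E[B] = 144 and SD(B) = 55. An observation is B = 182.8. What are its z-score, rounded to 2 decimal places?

z = (B − E[B]) / SD(B) = (182.8 − 144) / 55 ≈ 0.71.

z = 0.71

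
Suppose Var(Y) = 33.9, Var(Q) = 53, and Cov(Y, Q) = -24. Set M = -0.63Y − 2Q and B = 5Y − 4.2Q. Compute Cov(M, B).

By bilinearity, Cov(M, B) = ac·Var(Y) + bd·Var(Q) + (ad+bc)·Cov(Y, Q), with a=-0.63, b=-2, c=5, d=-4.2.
ac·Var(Y) = (-0.63)·5·33.9 = -106.785
bd·Var(Q) = (-2)·(-4.2)·53 = 445.2
(ad+bc)·Cov(Y, Q) = (-7.354)·(-24) = 176.496
Cov(M, B) = -106.785 + 445.2 + 176.496 = 514.911.

Cov(M, B) = 514.911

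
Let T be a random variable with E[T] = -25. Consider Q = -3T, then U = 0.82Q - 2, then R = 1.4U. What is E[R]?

E[R] = 83.3

E[Q] = (-3)·(-25) = 75.
E[U] = 0.82·75 + (-2) = 59.5.
E[R] = 1.4·59.5 = 83.3.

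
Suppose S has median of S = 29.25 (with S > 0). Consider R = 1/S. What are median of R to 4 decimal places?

median of R = 0.0342

1/S is monotone on this domain, so median of R = 1/(29.25) ≈ 0.0342.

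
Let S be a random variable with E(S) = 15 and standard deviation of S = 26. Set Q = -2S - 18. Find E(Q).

E(Q) = -48

Q = -2S - 18 is linear with a = -2, b = -18.
E(Q) = a·E(S) + b = (-2)·15 + (-18) = -48.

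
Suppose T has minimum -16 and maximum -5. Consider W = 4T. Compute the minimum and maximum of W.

a = 4 > 0, so min(W) = a·min(T)+b = 4·(-16) = -64 and max(W) = 4·(-5) = -20.

min(W) = -64, max(W) = -20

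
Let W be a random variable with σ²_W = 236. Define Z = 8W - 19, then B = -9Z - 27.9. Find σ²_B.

σ²_Z = 8²·236 = 15104.
σ²_B = (-9)²·15104 = 1223424.

σ²_B = 1223424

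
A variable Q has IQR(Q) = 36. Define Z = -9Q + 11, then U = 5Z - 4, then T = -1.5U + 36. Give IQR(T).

IQR(Z) = |-9|·36 = 324.
IQR(U) = |5|·324 = 1620.
IQR(T) = |-1.5|·1620 = 2430.

IQR(T) = 2430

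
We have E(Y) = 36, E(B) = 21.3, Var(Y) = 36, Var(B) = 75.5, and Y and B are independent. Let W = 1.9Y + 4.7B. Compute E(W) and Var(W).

E(W) = 1.9·E(Y) + 4.7·E(B) = 1.9·36 + 4.7·21.3 = 168.51.
Var(W) = a²·Var(Y) + b²·Var(B) + 2ab·Cov(Y, B) with a = 1.9, b = 4.7.
Independence gives Cov(Y, B) = 0.
= 1.9²·36 + 4.7²·75.5 + 2·1.9·4.7·0
= 129.96 + 1667.795 + 0 = 1797.755.

E(W) = 168.51, Var(W) = 1797.755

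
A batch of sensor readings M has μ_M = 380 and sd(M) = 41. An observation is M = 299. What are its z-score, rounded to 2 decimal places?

z = -1.98

z = (M − μ_M) / sd(M) = (299 − 380) / 41 ≈ -1.98.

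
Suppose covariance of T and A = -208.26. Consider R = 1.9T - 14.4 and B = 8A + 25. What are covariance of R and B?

covariance of R and B = -3165.552

covariance of R and B = a·c·covariance of T and A = 1.9·8·(-208.26) = -3165.552. Additive constants drop out.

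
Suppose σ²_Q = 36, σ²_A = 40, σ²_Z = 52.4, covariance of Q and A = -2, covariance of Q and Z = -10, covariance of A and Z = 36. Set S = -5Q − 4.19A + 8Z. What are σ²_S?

σ²_S = a²·σ²_Q + b²·σ²_A + c²·σ²_Z + 2ab·covariance of Q and A + 2ac·covariance of Q and Z + 2bc·covariance of A and Z, with a = -5, b = -4.19, c = 8.
= 900 + 702.244 + 3353.6 + (-83.8) + 800 + (-2413.44)
= 3258.604.

σ²_S = 3258.604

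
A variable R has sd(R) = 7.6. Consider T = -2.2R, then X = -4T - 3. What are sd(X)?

sd(T) = |-2.2|·7.6 = 16.72.
sd(X) = |-4|·16.72 = 66.88.

sd(X) = 66.88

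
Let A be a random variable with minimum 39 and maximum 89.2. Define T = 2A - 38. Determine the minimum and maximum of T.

a = 2 > 0, so min(T) = a·min(A)+b = 2·39 + (-38) = 40 and max(T) = 2·89.2 + (-38) = 140.4.

min(T) = 40, max(T) = 140.4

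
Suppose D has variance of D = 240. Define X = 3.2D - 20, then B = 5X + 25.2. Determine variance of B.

variance of X = 3.2²·240 = 2457.6.
variance of B = 5²·2457.6 = 61440.

variance of B = 61440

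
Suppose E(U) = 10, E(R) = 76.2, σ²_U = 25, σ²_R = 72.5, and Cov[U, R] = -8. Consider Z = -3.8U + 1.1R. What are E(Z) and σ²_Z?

E(Z) = 45.82, σ²_Z = 515.605

E(Z) = (-3.8)·E(U) + 1.1·E(R) = (-3.8)·10 + 1.1·76.2 = 45.82.
σ²_Z = a²·σ²_U + b²·σ²_R + 2ab·Cov[U, R] with a = -3.8, b = 1.1.
= (-3.8)²·25 + 1.1²·72.5 + 2·(-3.8)·1.1·(-8)
= 361 + 87.725 + 66.88 = 515.605.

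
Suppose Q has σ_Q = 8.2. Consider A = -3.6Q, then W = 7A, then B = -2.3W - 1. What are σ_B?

σ_B = 475.272

σ_A = |-3.6|·8.2 = 29.52.
σ_W = |7|·29.52 = 206.64.
σ_B = |-2.3|·206.64 = 475.272.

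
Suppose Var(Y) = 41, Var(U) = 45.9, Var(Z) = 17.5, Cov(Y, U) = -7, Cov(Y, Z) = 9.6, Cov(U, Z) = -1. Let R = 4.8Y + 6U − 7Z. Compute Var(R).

Var(R) = a²·Var(Y) + b²·Var(U) + c²·Var(Z) + 2ab·Cov(Y, U) + 2ac·Cov(Y, Z) + 2bc·Cov(U, Z), with a = 4.8, b = 6, c = -7.
= 944.64 + 1652.4 + 857.5 + (-403.2) + (-645.12) + 84
= 2490.22.

Var(R) = 2490.22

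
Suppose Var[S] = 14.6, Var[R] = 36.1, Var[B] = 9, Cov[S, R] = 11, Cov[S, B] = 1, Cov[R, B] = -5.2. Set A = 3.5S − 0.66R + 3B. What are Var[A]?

Var[A] = a²·Var[S] + b²·Var[R] + c²·Var[B] + 2ab·Cov[S, R] + 2ac·Cov[S, B] + 2bc·Cov[R, B], with a = 3.5, b = -0.66, c = 3.
= 178.85 + 15.72516 + 81 + (-50.82) + 21 + 20.592
= 266.34716.

Var[A] = 266.34716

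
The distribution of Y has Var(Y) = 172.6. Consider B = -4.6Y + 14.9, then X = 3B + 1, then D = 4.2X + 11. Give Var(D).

Var(D) = 579825.81216

Var(B) = (-4.6)²·172.6 = 3652.216.
Var(X) = 3²·3652.216 = 32869.944.
Var(D) = 4.2²·32869.944 = 579825.81216.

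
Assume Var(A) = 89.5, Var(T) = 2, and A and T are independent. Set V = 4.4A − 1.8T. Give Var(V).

Var(V) = a²·Var(A) + b²·Var(T) + 2ab·Cov[A, T] with a = 4.4, b = -1.8.
Independence gives Cov[A, T] = 0.
= 4.4²·89.5 + (-1.8)²·2 + 2·4.4·(-1.8)·0
= 1732.72 + 6.48 + 0 = 1739.2.

Var(V) = 1739.2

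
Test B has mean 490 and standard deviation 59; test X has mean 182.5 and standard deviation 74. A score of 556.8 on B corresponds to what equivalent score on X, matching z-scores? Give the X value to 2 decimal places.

z = (556.8 − 490)/59 ≈ 1.1322.
X = 182.5 + z·74 = 182.5 + (556.8 − 490)·74/59 ≈ 266.28.

X = 266.28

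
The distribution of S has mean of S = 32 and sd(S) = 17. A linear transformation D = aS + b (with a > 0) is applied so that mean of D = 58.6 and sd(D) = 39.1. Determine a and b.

a = 2.3, b = -15

sd(D) = a·sd(S) (a > 0), so a = 39.1/17 = 2.3.
mean of D = a·mean of S + b, so b = 58.6 − 2.3·32 = -15.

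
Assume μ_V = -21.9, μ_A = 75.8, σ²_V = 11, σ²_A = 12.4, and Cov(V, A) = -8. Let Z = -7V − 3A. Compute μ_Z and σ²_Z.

μ_Z = -74.1, σ²_Z = 314.6

μ_Z = (-7)·μ_V + (-3)·μ_A = (-7)·(-21.9) + (-3)·75.8 = -74.1.
σ²_Z = a²·σ²_V + b²·σ²_A + 2ab·Cov(V, A) with a = -7, b = -3.
= (-7)²·11 + (-3)²·12.4 + 2·(-7)·(-3)·(-8)
= 539 + 111.6 + (-336) = 314.6.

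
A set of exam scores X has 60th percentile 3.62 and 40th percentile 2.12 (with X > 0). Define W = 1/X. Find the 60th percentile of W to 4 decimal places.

1/X is decreasing on X > 0, so percentile order reverses: P_{60}(W) uses P_{40}(X) = 2.12.
P_{60}(W) = 1/2.12 ≈ 0.4717.

60th percentile of W = 0.4717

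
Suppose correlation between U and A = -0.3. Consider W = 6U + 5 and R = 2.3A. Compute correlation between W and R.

Linear rescalings preserve correlation up to sign; here the slopes 6 and 2.3 have the same sign, so correlation between W and R = correlation between U and A = -0.3.

correlation between W and R = -0.3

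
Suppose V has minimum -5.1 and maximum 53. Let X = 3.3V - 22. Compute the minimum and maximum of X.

a = 3.3 > 0, so min(X) = a·min(V)+b = 3.3·(-5.1) + (-22) = -38.83 and max(X) = 3.3·53 + (-22) = 152.9.

min(X) = -38.83, max(X) = 152.9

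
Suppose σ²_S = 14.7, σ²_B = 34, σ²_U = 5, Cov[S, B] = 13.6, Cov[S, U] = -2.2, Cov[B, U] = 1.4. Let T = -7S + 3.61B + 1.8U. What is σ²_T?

σ²_T = 565.8818

σ²_T = a²·σ²_S + b²·σ²_B + c²·σ²_U + 2ab·Cov[S, B] + 2ac·Cov[S, U] + 2bc·Cov[B, U], with a = -7, b = 3.61, c = 1.8.
= 720.3 + 443.0914 + 16.2 + (-687.344) + 55.44 + 18.1944
= 565.8818.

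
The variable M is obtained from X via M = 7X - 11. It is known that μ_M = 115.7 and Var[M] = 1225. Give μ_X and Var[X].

μ_X = 18.1, Var[X] = 25

From M = 7X - 11: μ_M = a·μ_X + b, so μ_X = (μ_M − b)/a = (115.7 − (-11))/7 = 18.1.
Var[M] = a²·Var[X], so Var[X] = 1225/7² = 25.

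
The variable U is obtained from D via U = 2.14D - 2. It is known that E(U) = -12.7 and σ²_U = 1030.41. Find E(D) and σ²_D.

From U = 2.14D - 2: E(U) = a·E(D) + b, so E(D) = (E(U) − b)/a = (-12.7 − (-2))/2.14 = -5.
σ²_U = a²·σ²_D, so σ²_D = 1030.41/2.14² = 225.

E(D) = -5, σ²_D = 225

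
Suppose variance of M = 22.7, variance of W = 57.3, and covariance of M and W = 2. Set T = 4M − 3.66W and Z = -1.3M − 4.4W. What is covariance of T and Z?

By bilinearity, covariance of T and Z = ac·variance of M + bd·variance of W + (ad+bc)·covariance of M and W, with a=4, b=-3.66, c=-1.3, d=-4.4.
ac·variance of M = 4·(-1.3)·22.7 = -118.04
bd·variance of W = (-3.66)·(-4.4)·57.3 = 922.7592
(ad+bc)·covariance of M and W = (-12.842)·2 = -25.684
covariance of T and Z = -118.04 + 922.7592 + (-25.684) = 779.0352.

covariance of T and Z = 779.0352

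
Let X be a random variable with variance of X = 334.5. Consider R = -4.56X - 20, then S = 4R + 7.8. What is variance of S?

variance of S = 111287.3472

variance of R = (-4.56)²·334.5 = 6955.4592.
variance of S = 4²·6955.4592 = 111287.3472.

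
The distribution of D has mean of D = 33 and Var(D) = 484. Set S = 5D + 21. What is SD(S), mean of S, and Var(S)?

S = 5D + 21 is linear with a = 5, b = 21.
SD(D) = √484 = 22.
SD(S) = |a|·SD(D) = |5|·22 = 110.
mean of S = a·mean of D + b = 5·33 + 21 = 186.
Var(S) = a²·Var(D) = 5²·484 = 12100 (the additive constant 21 does not affect variance).

SD(S) = 110, mean of S = 186, Var(S) = 12100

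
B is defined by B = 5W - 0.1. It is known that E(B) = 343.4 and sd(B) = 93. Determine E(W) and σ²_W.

E(W) = 68.7, σ²_W = 345.96

From B = 5W - 0.1: E(B) = a·E(W) + b, so E(W) = (E(B) − b)/a = (343.4 − (-0.1))/5 = 68.7.
σ²_B = 93² = 8649.
σ²_B = a²·σ²_W, so σ²_W = 8649/5² = 345.96.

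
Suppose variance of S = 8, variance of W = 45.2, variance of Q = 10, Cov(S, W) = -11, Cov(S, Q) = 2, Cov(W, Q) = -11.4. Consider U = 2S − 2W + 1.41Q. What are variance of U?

variance of U = a²·variance of S + b²·variance of W + c²·variance of Q + 2ab·Cov(S, W) + 2ac·Cov(S, Q) + 2bc·Cov(W, Q), with a = 2, b = -2, c = 1.41.
= 32 + 180.8 + 19.881 + 88 + 11.28 + 64.296
= 396.257.

variance of U = 396.257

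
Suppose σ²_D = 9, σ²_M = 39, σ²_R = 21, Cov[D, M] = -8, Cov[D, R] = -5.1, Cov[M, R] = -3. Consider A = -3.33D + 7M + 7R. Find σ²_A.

σ²_A = 3356.5221

σ²_A = a²·σ²_D + b²·σ²_M + c²·σ²_R + 2ab·Cov[D, M] + 2ac·Cov[D, R] + 2bc·Cov[M, R], with a = -3.33, b = 7, c = 7.
= 99.8001 + 1911 + 1029 + 372.96 + 237.762 + (-294)
= 3356.5221.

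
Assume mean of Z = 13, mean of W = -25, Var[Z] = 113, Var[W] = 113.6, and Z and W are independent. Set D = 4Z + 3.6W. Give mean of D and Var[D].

mean of D = -38, Var[D] = 3280.256

mean of D = 4·mean of Z + 3.6·mean of W = 4·13 + 3.6·(-25) = -38.
Var[D] = a²·Var[Z] + b²·Var[W] + 2ab·Cov[Z, W] with a = 4, b = 3.6.
Independence gives Cov[Z, W] = 0.
= 4²·113 + 3.6²·113.6 + 2·4·3.6·0
= 1808 + 1472.256 + 0 = 3280.256.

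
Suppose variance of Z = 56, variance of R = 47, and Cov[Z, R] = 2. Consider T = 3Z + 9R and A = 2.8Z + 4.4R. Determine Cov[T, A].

By bilinearity, Cov[T, A] = ac·variance of Z + bd·variance of R + (ad+bc)·Cov[Z, R], with a=3, b=9, c=2.8, d=4.4.
ac·variance of Z = 3·2.8·56 = 470.4
bd·variance of R = 9·4.4·47 = 1861.2
(ad+bc)·Cov[Z, R] = (38.4)·2 = 76.8
Cov[T, A] = 470.4 + 1861.2 + 76.8 = 2408.4.

Cov[T, A] = 2408.4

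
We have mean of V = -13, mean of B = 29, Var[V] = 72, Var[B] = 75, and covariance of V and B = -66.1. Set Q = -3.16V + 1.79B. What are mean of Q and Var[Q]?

mean of Q = 92.99, Var[Q] = 1707.04678

mean of Q = (-3.16)·mean of V + 1.79·mean of B = (-3.16)·(-13) + 1.79·29 = 92.99.
Var[Q] = a²·Var[V] + b²·Var[B] + 2ab·covariance of V and B with a = -3.16, b = 1.79.
= (-3.16)²·72 + 1.79²·75 + 2·(-3.16)·1.79·(-66.1)
= 718.9632 + 240.3075 + 747.77608 = 1707.04678.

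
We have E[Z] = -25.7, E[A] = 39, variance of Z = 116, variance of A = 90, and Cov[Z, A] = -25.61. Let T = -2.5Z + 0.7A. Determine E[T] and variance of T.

E[T] = (-2.5)·E[Z] + 0.7·E[A] = (-2.5)·(-25.7) + 0.7·39 = 91.55.
variance of T = a²·variance of Z + b²·variance of A + 2ab·Cov[Z, A] with a = -2.5, b = 0.7.
= (-2.5)²·116 + 0.7²·90 + 2·(-2.5)·0.7·(-25.61)
= 725 + 44.1 + 89.635 = 858.735.

E[T] = 91.55, variance of T = 858.735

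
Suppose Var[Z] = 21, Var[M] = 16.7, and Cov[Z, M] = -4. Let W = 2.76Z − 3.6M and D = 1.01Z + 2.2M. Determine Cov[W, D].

Cov[W, D] = -83.4684

By bilinearity, Cov[W, D] = ac·Var[Z] + bd·Var[M] + (ad+bc)·Cov[Z, M], with a=2.76, b=-3.6, c=1.01, d=2.2.
ac·Var[Z] = 2.76·1.01·21 = 58.5396
bd·Var[M] = (-3.6)·2.2·16.7 = -132.264
(ad+bc)·Cov[Z, M] = (2.436)·(-4) = -9.744
Cov[W, D] = 58.5396 + (-132.264) + (-9.744) = -83.4684.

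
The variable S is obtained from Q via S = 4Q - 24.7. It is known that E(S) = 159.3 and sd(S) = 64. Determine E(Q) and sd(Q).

From S = 4Q - 24.7: E(S) = a·E(Q) + b, so E(Q) = (E(S) − b)/a = (159.3 − (-24.7))/4 = 46.
sd(S) = |a|·sd(Q), so sd(Q) = 64/|4| = 16.

E(Q) = 46, sd(Q) = 16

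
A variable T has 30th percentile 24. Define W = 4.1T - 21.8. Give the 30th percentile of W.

30th percentile of W = 76.6

Since a = 4.1 > 0 the transformation is increasing, so the 30th percentile of W = a·(P_{30} of T) + b = 4.1·24 + (-21.8) = 76.6.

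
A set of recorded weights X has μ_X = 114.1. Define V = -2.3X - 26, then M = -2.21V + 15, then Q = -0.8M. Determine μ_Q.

μ_V = (-2.3)·114.1 + (-26) = -288.43.
μ_M = (-2.21)·(-288.43) + 15 = 652.4303.
μ_Q = (-0.8)·652.4303 = -521.94424.

μ_Q = -521.94424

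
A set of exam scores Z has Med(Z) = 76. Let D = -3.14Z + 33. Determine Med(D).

Med(D) = -205.64

A linear map preserves order up to sign, so Med(D) = a·Med(Z) + b = (-3.14)·76 + 33 = -205.64.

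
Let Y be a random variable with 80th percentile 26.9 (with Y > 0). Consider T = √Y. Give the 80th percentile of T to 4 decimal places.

√Y is increasing, so P_{80}(T) = g(P_{80}(Y)) ≈ 5.1865.

80th percentile of T = 5.1865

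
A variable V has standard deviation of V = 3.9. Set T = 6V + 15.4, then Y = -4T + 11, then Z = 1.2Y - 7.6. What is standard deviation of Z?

standard deviation of T = |6|·3.9 = 23.4.
standard deviation of Y = |-4|·23.4 = 93.6.
standard deviation of Z = |1.2|·93.6 = 112.32.

standard deviation of Z = 112.32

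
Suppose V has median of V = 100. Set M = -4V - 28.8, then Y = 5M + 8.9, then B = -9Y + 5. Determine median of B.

median of M = (-4)·100 + (-28.8) = -428.8.
median of Y = 5·(-428.8) + 8.9 = -2135.1.
median of B = (-9)·(-2135.1) + 5 = 19220.9.

median of B = 19220.9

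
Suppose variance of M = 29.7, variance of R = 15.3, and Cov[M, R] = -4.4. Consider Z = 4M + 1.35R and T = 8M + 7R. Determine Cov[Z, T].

By bilinearity, Cov[Z, T] = ac·variance of M + bd·variance of R + (ad+bc)·Cov[M, R], with a=4, b=1.35, c=8, d=7.
ac·variance of M = 4·8·29.7 = 950.4
bd·variance of R = 1.35·7·15.3 = 144.585
(ad+bc)·Cov[M, R] = (38.8)·(-4.4) = -170.72
Cov[Z, T] = 950.4 + 144.585 + (-170.72) = 924.265.

Cov[Z, T] = 924.265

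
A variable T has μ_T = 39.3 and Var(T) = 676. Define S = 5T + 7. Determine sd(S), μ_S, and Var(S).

sd(S) = 130, μ_S = 203.5, Var(S) = 16900

S = 5T + 7 is linear with a = 5, b = 7.
sd(T) = √676 = 26.
sd(S) = |a|·sd(T) = |5|·26 = 130.
μ_S = a·μ_T + b = 5·39.3 + 7 = 203.5.
Var(S) = a²·Var(T) = 5²·676 = 16900 (the additive constant 7 does not affect variance).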